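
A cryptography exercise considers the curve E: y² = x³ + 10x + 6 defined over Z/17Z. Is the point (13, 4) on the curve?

no

y² = 4² ≡ 16; x³ + 10x + 6 = 2333 ≡ 4 (mod 17). 16 ≠ 4.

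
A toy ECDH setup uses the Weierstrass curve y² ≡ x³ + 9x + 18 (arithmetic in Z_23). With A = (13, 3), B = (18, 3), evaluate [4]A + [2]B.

First 4A:
Double-and-add on 4 = (100)₂. Start with A = (13, 3) for the leading 1-bit.
double: tangent at (13, 3): λ = (3·13² + 9)/(2·3) ≡ 10/6. 6⁻¹ ≡ 4 (mod 23) since 6·4 = 24 ≡ 1, so λ ≡ 10·4 ≡ 17.
  x = λ² - 13 - 13 = 289 - 26 ≡ 10; y = λ·(13 - 10) - 3 ≡ 2. → (10, 2)
double: tangent at (10, 2): λ = (3·10² + 9)/(2·2) ≡ 10/4. 4⁻¹ ≡ 6 (mod 23) since 4·6 = 24 ≡ 1, so λ ≡ 10·6 ≡ 14.
  x = λ² - 10 - 10 = 196 - 20 ≡ 15; y = λ·(10 - 15) - 2 ≡ 20. → (15, 20)
4A = (15, 20).
Next 2B:
Repeated addition: build up to 2B.
2B: tangent at (18, 3): λ = (3·18² + 9)/(2·3) ≡ 15/6. 6⁻¹ ≡ 4 (mod 23), so λ ≡ 15·4 ≡ 14.
  x = λ² - 18 - 18 = 196 - 36 ≡ 22; y = λ·(18 - 22) - 3 ≡ 10. → (22, 10)
2B = (22, 10).
Finally 4A + 2B:
(15, 20) + (22, 10). λ = (10 - 20)/(22 - 15) ≡ 13/7 mod 23. 7⁻¹ ≡ 10 (mod 23), so λ ≡ 15.
  x = λ² - 15 - 22 = 225 - 37 ≡ 4; y = λ·(15 - 4) - 20 ≡ 7. → (4, 7)

(4, 7)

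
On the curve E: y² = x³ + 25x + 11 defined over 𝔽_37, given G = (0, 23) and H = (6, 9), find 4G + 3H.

(6, 28)

First 4G:
Repeated addition: build up to 4G.
2G: tangent at (0, 23): λ = (3·0² + 25)/(2·23) ≡ 25/9. 9⁻¹ ≡ 33 (mod 37), so λ ≡ 25·33 ≡ 11.
  x = λ² - 0 - 0 = 121 - 0 ≡ 10; y = λ·(0 - 10) - 23 ≡ 15. → (10, 15)
3G: (10, 15) + (0, 23). λ = (23 - 15)/(0 - 10) ≡ 8/27 mod 37. 27⁻¹ ≡ 11 (mod 37) since 27·11 = 297 ≡ 1, so λ ≡ 14.
  x = λ² - 10 - 0 = 196 - 10 ≡ 1; y = λ·(10 - 1) - 15 ≡ 0. → (1, 0)
4G: (1, 0) + (0, 23). λ = (23 - 0)/(0 - 1) ≡ 23/36 mod 37. 36⁻¹ ≡ 36 (mod 37), so λ ≡ 14.
  x = λ² - 1 - 0 = 196 - 1 ≡ 10; y = λ·(1 - 10) - 0 ≡ 22. → (10, 22)
4G = (10, 22).
Next 3H:
Repeated addition: build up to 3H.
2H: tangent at (6, 9): λ = (3·6² + 25)/(2·9) ≡ 22/18. 18⁻¹ ≡ 35 (mod 37), so λ ≡ 22·35 ≡ 30.
  x = λ² - 6 - 6 = 900 - 12 ≡ 0; y = λ·(6 - 0) - 9 ≡ 23. → (0, 23)
3H: (0, 23) + (6, 9). λ = (9 - 23)/(6 - 0) ≡ 23/6 mod 37. 6⁻¹ ≡ 31 (mod 37), so λ ≡ 10.
  x = λ² - 0 - 6 = 100 - 6 ≡ 20; y = λ·(0 - 20) - 23 ≡ 36. → (20, 36)
3H = (20, 36).
Finally 4G + 3H:
(10, 22) + (20, 36). λ = (36 - 22)/(20 - 10) ≡ 14/10 mod 37. 10⁻¹ ≡ 26 (mod 37), so λ ≡ 31.
  x = λ² - 10 - 20 = 961 - 30 ≡ 6; y = λ·(10 - 6) - 22 ≡ 28. → (6, 28)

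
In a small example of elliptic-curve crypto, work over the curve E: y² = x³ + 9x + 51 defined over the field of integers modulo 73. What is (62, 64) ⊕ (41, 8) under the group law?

(42, 38)

(62, 64) + (41, 8). λ = (8 - 64)/(41 - 62) ≡ 17/52 mod 73. 52⁻¹ ≡ 66 (mod 73), so λ ≡ 27.
  x = λ² - 62 - 41 = 729 - 103 ≡ 42; y = λ·(62 - 42) - 64 ≡ 38. → (42, 38)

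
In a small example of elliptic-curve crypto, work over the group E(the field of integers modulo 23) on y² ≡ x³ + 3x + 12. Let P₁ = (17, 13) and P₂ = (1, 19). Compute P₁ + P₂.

(17, 13) + (1, 19). λ = (19 - 13)/(1 - 17) ≡ 6/7 mod 23. 7⁻¹ ≡ 10 (mod 23), so λ ≡ 14.
  x = λ² - 17 - 1 = 196 - 18 ≡ 17; y = λ·(17 - 17) - 13 ≡ 10. → (17, 10)

(17, 10)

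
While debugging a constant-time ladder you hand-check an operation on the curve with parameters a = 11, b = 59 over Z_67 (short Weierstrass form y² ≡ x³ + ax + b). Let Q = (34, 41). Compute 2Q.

tangent at (34, 41): λ = (3·34² + 11)/(2·41) ≡ 62/15. 15⁻¹ ≡ 9 (mod 67) since 15·9 = 135 ≡ 1, so λ ≡ 62·9 ≡ 22.
  x = λ² - 34 - 34 = 484 - 68 ≡ 14; y = λ·(34 - 14) - 41 ≡ 64. → (14, 64)

(14, 64)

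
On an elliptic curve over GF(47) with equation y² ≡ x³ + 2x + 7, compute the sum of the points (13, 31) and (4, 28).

(4, 19)

(13, 31) + (4, 28). λ = (28 - 31)/(4 - 13) ≡ 44/38 mod 47. 38⁻¹ ≡ 26 (mod 47) since 38·26 = 988 ≡ 1, so λ ≡ 16.
  x = λ² - 13 - 4 = 256 - 17 ≡ 4; y = λ·(13 - 4) - 31 ≡ 19. → (4, 19)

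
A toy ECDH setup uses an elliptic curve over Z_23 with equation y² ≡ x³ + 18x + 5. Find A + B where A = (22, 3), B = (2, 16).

(22, 3) + (2, 16). λ = (16 - 3)/(2 - 22) ≡ 13/3 mod 23. 3⁻¹ ≡ 8 (mod 23) since 3·8 = 24 ≡ 1, so λ ≡ 12.
  x = λ² - 22 - 2 = 144 - 24 ≡ 5; y = λ·(22 - 5) - 3 ≡ 17. → (5, 17)

(5, 17)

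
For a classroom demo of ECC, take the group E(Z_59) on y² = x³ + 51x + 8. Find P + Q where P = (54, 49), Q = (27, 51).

(54, 49) + (27, 51). λ = (51 - 49)/(27 - 54) ≡ 2/32 mod 59. 32⁻¹ ≡ 24 (mod 59), so λ ≡ 48.
  x = λ² - 54 - 27 = 2304 - 81 ≡ 40; y = λ·(54 - 40) - 49 ≡ 33. → (40, 33)

(40, 33)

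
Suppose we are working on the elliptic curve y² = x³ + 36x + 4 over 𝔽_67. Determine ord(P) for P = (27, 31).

11

2P: tangent at (27, 31): λ = (3·27² + 36)/(2·31) ≡ 12/62. 62⁻¹ ≡ 40 (mod 67), so λ ≡ 12·40 ≡ 11.
  x = λ² - 27 - 27 = 121 - 54 ≡ 0; y = λ·(27 - 0) - 31 ≡ 65. → (0, 65)
3P: (0, 65) + (27, 31). λ = (31 - 65)/(27 - 0) ≡ 33/27 mod 67. 27⁻¹ ≡ 5 (mod 67), so λ ≡ 31.
  x = λ² - 0 - 27 = 961 - 27 ≡ 63; y = λ·(0 - 63) - 65 ≡ 59. → (63, 59)
4P: (63, 59) + (27, 31). λ = (31 - 59)/(27 - 63) ≡ 39/31 mod 67. 31⁻¹ ≡ 13 (mod 67), so λ ≡ 38.
  x = λ² - 63 - 27 = 1444 - 90 ≡ 14; y = λ·(63 - 14) - 59 ≡ 61. → (14, 61)
5P: (14, 61) + (27, 31). λ = (31 - 61)/(27 - 14) ≡ 37/13 mod 67. 13⁻¹ ≡ 31 (mod 67), so λ ≡ 8.
  x = λ² - 14 - 27 = 64 - 41 ≡ 23; y = λ·(14 - 23) - 61 ≡ 1. → (23, 1)
6P: (23, 1) + (27, 31). λ = (31 - 1)/(27 - 23) ≡ 30/4 mod 67. 4⁻¹ ≡ 17 (mod 67) since 4·17 = 68 ≡ 1, so λ ≡ 41.
  x = λ² - 23 - 27 = 1681 - 50 ≡ 23; y = λ·(23 - 23) - 1 ≡ 66. → (23, 66)
7P: (23, 66) + (27, 31). λ = (31 - 66)/(27 - 23) ≡ 32/4 mod 67. 4⁻¹ ≡ 17 (mod 67), so λ ≡ 8.
  x = λ² - 23 - 27 = 64 - 50 ≡ 14; y = λ·(23 - 14) - 66 ≡ 6. → (14, 6)
8P: (14, 6) + (27, 31). λ = (31 - 6)/(27 - 14) ≡ 25/13 mod 67. 13⁻¹ ≡ 31 (mod 67), so λ ≡ 38.
  x = λ² - 14 - 27 = 1444 - 41 ≡ 63; y = λ·(14 - 63) - 6 ≡ 8. → (63, 8)
9P: (63, 8) + (27, 31). λ = (31 - 8)/(27 - 63) ≡ 23/31 mod 67. 31⁻¹ ≡ 13 (mod 67), so λ ≡ 31.
  x = λ² - 63 - 27 = 961 - 90 ≡ 0; y = λ·(63 - 0) - 8 ≡ 2. → (0, 2)
10P: (0, 2) + (27, 31). λ = (31 - 2)/(27 - 0) ≡ 29/27 mod 67. 27⁻¹ ≡ 5 (mod 67), so λ ≡ 11.
  x = λ² - 0 - 27 = 121 - 27 ≡ 27; y = λ·(0 - 27) - 2 ≡ 36. → (27, 36)
11P: (27, 36) + (27, 31): same x and y₁ ≡ -y₂, so the sum is O.
11P = O, so the order is 11.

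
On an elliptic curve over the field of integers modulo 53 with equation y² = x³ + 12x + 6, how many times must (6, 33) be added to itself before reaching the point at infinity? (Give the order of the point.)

11

2P: tangent at (6, 33): λ = (3·6² + 12)/(2·33) ≡ 14/13. 13⁻¹ ≡ 49 (mod 53), so λ ≡ 14·49 ≡ 50.
  x = λ² - 6 - 6 = 2500 - 12 ≡ 50; y = λ·(6 - 50) - 33 ≡ 46. → (50, 46)
3P: (50, 46) + (6, 33). λ = (33 - 46)/(6 - 50) ≡ 40/9 mod 53. 9⁻¹ ≡ 6 (mod 53), so λ ≡ 28.
  x = λ² - 50 - 6 = 784 - 56 ≡ 39; y = λ·(50 - 39) - 46 ≡ 50. → (39, 50)
4P: (39, 50) + (6, 33). λ = (33 - 50)/(6 - 39) ≡ 36/20 mod 53. 20⁻¹ ≡ 8 (mod 53) since 20·8 = 160 ≡ 1, so λ ≡ 23.
  x = λ² - 39 - 6 = 529 - 45 ≡ 7; y = λ·(39 - 7) - 50 ≡ 50. → (7, 50)
5P: (7, 50) + (6, 33). λ = (33 - 50)/(6 - 7) ≡ 36/52 mod 53. 52⁻¹ ≡ 52 (mod 53), so λ ≡ 17.
  x = λ² - 7 - 6 = 289 - 13 ≡ 11; y = λ·(7 - 11) - 50 ≡ 41. → (11, 41)
6P: (11, 41) + (6, 33). λ = (33 - 41)/(6 - 11) ≡ 45/48 mod 53. 48⁻¹ ≡ 21 (mod 53), so λ ≡ 44.
  x = λ² - 11 - 6 = 1936 - 17 ≡ 11; y = λ·(11 - 11) - 41 ≡ 12. → (11, 12)
7P: (11, 12) + (6, 33). λ = (33 - 12)/(6 - 11) ≡ 21/48 mod 53. 48⁻¹ ≡ 21 (mod 53), so λ ≡ 17.
  x = λ² - 11 - 6 = 289 - 17 ≡ 7; y = λ·(11 - 7) - 12 ≡ 3. → (7, 3)
8P: (7, 3) + (6, 33). λ = (33 - 3)/(6 - 7) ≡ 30/52 mod 53. 52⁻¹ ≡ 52 (mod 53), so λ ≡ 23.
  x = λ² - 7 - 6 = 529 - 13 ≡ 39; y = λ·(7 - 39) - 3 ≡ 3. → (39, 3)
9P: (39, 3) + (6, 33). λ = (33 - 3)/(6 - 39) ≡ 30/20 mod 53. 20⁻¹ ≡ 8 (mod 53) since 20·8 = 160 ≡ 1, so λ ≡ 28.
  x = λ² - 39 - 6 = 784 - 45 ≡ 50; y = λ·(39 - 50) - 3 ≡ 7. → (50, 7)
10P: (50, 7) + (6, 33). λ = (33 - 7)/(6 - 50) ≡ 26/9 mod 53. 9⁻¹ ≡ 6 (mod 53), so λ ≡ 50.
  x = λ² - 50 - 6 = 2500 - 56 ≡ 6; y = λ·(50 - 6) - 7 ≡ 20. → (6, 20)
11P: (6, 20) + (6, 33): same x and y₁ ≡ -y₂, so the sum is the point at infinity.
11P = the point at infinity, so the order is 11.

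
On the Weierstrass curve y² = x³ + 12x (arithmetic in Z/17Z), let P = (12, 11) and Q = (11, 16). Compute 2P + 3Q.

First 2P:
Repeated addition: build up to 2P.
2P: tangent at (12, 11): λ = (3·12² + 12)/(2·11) ≡ 2/5. 5⁻¹ ≡ 7 (mod 17), so λ ≡ 2·7 ≡ 14.
  x = λ² - 12 - 12 = 196 - 24 ≡ 2; y = λ·(12 - 2) - 11 ≡ 10. → (2, 10)
2P = (2, 10).
Next 3Q:
Repeated addition: build up to 3Q.
2Q: tangent at (11, 16): λ = (3·11² + 12)/(2·16) ≡ 1/15. 15⁻¹ ≡ 8 (mod 17), so λ ≡ 1·8 ≡ 8.
  x = λ² - 11 - 11 = 64 - 22 ≡ 8; y = λ·(11 - 8) - 16 ≡ 8. → (8, 8)
3Q: (8, 8) + (11, 16). λ = (16 - 8)/(11 - 8) ≡ 8/3 mod 17. 3⁻¹ ≡ 6 (mod 17), so λ ≡ 14.
  x = λ² - 8 - 11 = 196 - 19 ≡ 7; y = λ·(8 - 7) - 8 ≡ 6. → (7, 6)
3Q = (7, 6).
Finally 2P + 3Q:
(2, 10) + (7, 6). λ = (6 - 10)/(7 - 2) ≡ 13/5 mod 17. 5⁻¹ ≡ 7 (mod 17), so λ ≡ 6.
  x = λ² - 2 - 7 = 36 - 9 ≡ 10; y = λ·(2 - 10) - 10 ≡ 10. → (10, 10)

(10, 10)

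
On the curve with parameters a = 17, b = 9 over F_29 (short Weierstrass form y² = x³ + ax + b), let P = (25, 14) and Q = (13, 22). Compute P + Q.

(14, 27)

(25, 14) + (13, 22). λ = (22 - 14)/(13 - 25) ≡ 8/17 mod 29. 17⁻¹ ≡ 12 (mod 29), so λ ≡ 9.
  x = λ² - 25 - 13 = 81 - 38 ≡ 14; y = λ·(25 - 14) - 14 ≡ 27. → (14, 27)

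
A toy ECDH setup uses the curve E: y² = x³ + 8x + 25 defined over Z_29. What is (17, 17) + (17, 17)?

(25, 4)

tangent at (17, 17): λ = (3·17² + 8)/(2·17) ≡ 5/5. 5⁻¹ ≡ 6 (mod 29), so λ ≡ 5·6 ≡ 1.
  x = λ² - 17 - 17 = 1 - 34 ≡ 25; y = λ·(17 - 25) - 17 ≡ 4. → (25, 4)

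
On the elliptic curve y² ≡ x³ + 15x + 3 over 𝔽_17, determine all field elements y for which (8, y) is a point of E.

none

x³ + 15x + 3 = 635 ≡ 6 (mod 17).
6 is a non-residue mod 17; no y exists.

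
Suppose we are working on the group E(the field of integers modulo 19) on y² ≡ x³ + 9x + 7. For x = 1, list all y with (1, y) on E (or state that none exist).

6, 13

x³ + 9x + 7 = 17 ≡ 17 (mod 19).
Square roots of 17 mod 19: 6 and 13 (since 6² = 36 ≡ 17).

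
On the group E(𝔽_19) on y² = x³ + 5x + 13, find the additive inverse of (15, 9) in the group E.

-(15, 9) = (15, -9 mod 19) = (15, 10).

(15, 10)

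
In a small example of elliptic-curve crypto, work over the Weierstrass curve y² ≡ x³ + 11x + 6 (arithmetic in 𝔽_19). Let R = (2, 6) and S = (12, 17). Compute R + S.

(14, 15)

(2, 6) + (12, 17). λ = (17 - 6)/(12 - 2) ≡ 11/10 mod 19. 10⁻¹ ≡ 2 (mod 19), so λ ≡ 3.
  x = λ² - 2 - 12 = 9 - 14 ≡ 14; y = λ·(2 - 14) - 6 ≡ 15. → (14, 15)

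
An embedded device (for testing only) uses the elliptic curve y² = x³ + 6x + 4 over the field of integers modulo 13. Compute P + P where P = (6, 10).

tangent at (6, 10): λ = (3·6² + 6)/(2·10) ≡ 10/7. 7⁻¹ ≡ 2 (mod 13) since 7·2 = 14 ≡ 1, so λ ≡ 10·2 ≡ 7.
  x = λ² - 6 - 6 = 49 - 12 ≡ 11; y = λ·(6 - 11) - 10 ≡ 7. → (11, 7)

(11, 7)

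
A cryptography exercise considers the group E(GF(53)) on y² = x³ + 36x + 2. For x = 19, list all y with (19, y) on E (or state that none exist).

x³ + 36x + 2 = 7545 ≡ 19 (mod 53).
19 is a non-residue mod 53; no y exists.

none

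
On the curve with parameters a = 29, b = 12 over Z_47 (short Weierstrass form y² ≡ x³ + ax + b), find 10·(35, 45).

Write Q = (35, 45).
Repeated addition: build up to 10Q.
2Q: tangent at (35, 45): λ = (3·35² + 29)/(2·45) ≡ 38/43. 43⁻¹ ≡ 35 (mod 47), so λ ≡ 38·35 ≡ 14.
  x = λ² - 35 - 35 = 196 - 70 ≡ 32; y = λ·(35 - 32) - 45 ≡ 44. → (32, 44)
3Q: (32, 44) + (35, 45). λ = (45 - 44)/(35 - 32) ≡ 1/3 mod 47. 3⁻¹ ≡ 16 (mod 47), so λ ≡ 16.
  x = λ² - 32 - 35 = 256 - 67 ≡ 1; y = λ·(32 - 1) - 44 ≡ 29. → (1, 29)
4Q: (1, 29) + (35, 45). λ = (45 - 29)/(35 - 1) ≡ 16/34 mod 47. 34⁻¹ ≡ 18 (mod 47), so λ ≡ 6.
  x = λ² - 1 - 35 = 36 - 36 ≡ 0; y = λ·(1 - 0) - 29 ≡ 24. → (0, 24)
5Q: (0, 24) + (35, 45). λ = (45 - 24)/(35 - 0) ≡ 21/35 mod 47. 35⁻¹ ≡ 43 (mod 47), so λ ≡ 10.
  x = λ² - 0 - 35 = 100 - 35 ≡ 18; y = λ·(0 - 18) - 24 ≡ 31. → (18, 31)
6Q: (18, 31) + (35, 45). λ = (45 - 31)/(35 - 18) ≡ 14/17 mod 47. 17⁻¹ ≡ 36 (mod 47) since 17·36 = 612 ≡ 1, so λ ≡ 34.
  x = λ² - 18 - 35 = 1156 - 53 ≡ 22; y = λ·(18 - 22) - 31 ≡ 21. → (22, 21)
7Q: (22, 21) + (35, 45). λ = (45 - 21)/(35 - 22) ≡ 24/13 mod 47. 13⁻¹ ≡ 29 (mod 47) since 13·29 = 377 ≡ 1, so λ ≡ 38.
  x = λ² - 22 - 35 = 1444 - 57 ≡ 24; y = λ·(22 - 24) - 21 ≡ 44. → (24, 44)
8Q: (24, 44) + (35, 45). λ = (45 - 44)/(35 - 24) ≡ 1/11 mod 47. 11⁻¹ ≡ 30 (mod 47) since 11·30 = 330 ≡ 1, so λ ≡ 30.
  x = λ² - 24 - 35 = 900 - 59 ≡ 42; y = λ·(24 - 42) - 44 ≡ 27. → (42, 27)
9Q: (42, 27) + (35, 45). λ = (45 - 27)/(35 - 42) ≡ 18/40 mod 47. 40⁻¹ ≡ 20 (mod 47) since 40·20 = 800 ≡ 1, so λ ≡ 31.
  x = λ² - 42 - 35 = 961 - 77 ≡ 38; y = λ·(42 - 38) - 27 ≡ 3. → (38, 3)
10Q: (38, 3) + (35, 45). λ = (45 - 3)/(35 - 38) ≡ 42/44 mod 47. 44⁻¹ ≡ 31 (mod 47), so λ ≡ 33.
  x = λ² - 38 - 35 = 1089 - 73 ≡ 29; y = λ·(38 - 29) - 3 ≡ 12. → (29, 12)

(29, 12)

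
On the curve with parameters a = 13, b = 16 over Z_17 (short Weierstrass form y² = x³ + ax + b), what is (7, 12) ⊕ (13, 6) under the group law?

(7, 12) + (13, 6). λ = (6 - 12)/(13 - 7) ≡ 11/6 mod 17. 6⁻¹ ≡ 3 (mod 17), so λ ≡ 16.
  x = λ² - 7 - 13 = 256 - 20 ≡ 15; y = λ·(7 - 15) - 12 ≡ 13. → (15, 13)

(15, 13)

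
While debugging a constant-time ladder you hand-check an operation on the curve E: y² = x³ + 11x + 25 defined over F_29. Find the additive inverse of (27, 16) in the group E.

-(27, 16) = (27, -16 mod 29) = (27, 13).

(27, 13)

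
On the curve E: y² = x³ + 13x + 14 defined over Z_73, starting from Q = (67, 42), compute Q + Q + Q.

(20, 5)

Repeated addition: build up to 3Q.
2Q: tangent at (67, 42): λ = (3·67² + 13)/(2·42) ≡ 48/11. 11⁻¹ ≡ 20 (mod 73), so λ ≡ 48·20 ≡ 11.
  x = λ² - 67 - 67 = 121 - 134 ≡ 60; y = λ·(67 - 60) - 42 ≡ 35. → (60, 35)
3Q: (60, 35) + (67, 42). λ = (42 - 35)/(67 - 60) ≡ 7/7 mod 73. 7⁻¹ ≡ 21 (mod 73), so λ ≡ 1.
  x = λ² - 60 - 67 = 1 - 127 ≡ 20; y = λ·(60 - 20) - 35 ≡ 5. → (20, 5)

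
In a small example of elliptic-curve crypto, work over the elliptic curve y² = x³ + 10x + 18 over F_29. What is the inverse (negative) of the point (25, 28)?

-(25, 28) = (25, -28 mod 29) = (25, 1).

(25, 1)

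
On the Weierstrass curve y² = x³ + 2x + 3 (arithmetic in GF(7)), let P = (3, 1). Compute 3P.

O

Repeated addition: build up to 3P.
2P: tangent at (3, 1): λ = (3·3² + 2)/(2·1) ≡ 1/2. 2⁻¹ ≡ 4 (mod 7) since 2·4 = 8 ≡ 1, so λ ≡ 1·4 ≡ 4.
  x = λ² - 3 - 3 = 16 - 6 ≡ 3; y = λ·(3 - 3) - 1 ≡ 6. → (3, 6)
3P: (3, 6) + (3, 1): same x and y₁ ≡ -y₂, so the sum is O.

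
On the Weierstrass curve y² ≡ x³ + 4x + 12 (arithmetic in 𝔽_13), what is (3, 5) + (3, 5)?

tangent at (3, 5): λ = (3·3² + 4)/(2·5) ≡ 5/10. 10⁻¹ ≡ 4 (mod 13), so λ ≡ 5·4 ≡ 7.
  x = λ² - 3 - 3 = 49 - 6 ≡ 4; y = λ·(3 - 4) - 5 ≡ 1. → (4, 1)

(4, 1)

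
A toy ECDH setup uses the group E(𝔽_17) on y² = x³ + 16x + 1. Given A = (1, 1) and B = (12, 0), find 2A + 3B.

First 2A:
Repeated addition: build up to 2A.
2A: tangent at (1, 1): λ = (3·1² + 16)/(2·1) ≡ 2/2. 2⁻¹ ≡ 9 (mod 17), so λ ≡ 2·9 ≡ 1.
  x = λ² - 1 - 1 = 1 - 2 ≡ 16; y = λ·(1 - 16) - 1 ≡ 1. → (16, 1)
2A = (16, 1).
Next 3B:
Repeated addition: build up to 3B.
2B: (12, 0) + (12, 0): same x and y₁ ≡ -y₂, so the sum is O.
3B: O + (12, 0) = (12, 0) (identity).
3B = (12, 0).
Finally 2A + 3B:
(16, 1) + (12, 0). λ = (0 - 1)/(12 - 16) ≡ 16/13 mod 17. 13⁻¹ ≡ 4 (mod 17) since 13·4 = 52 ≡ 1, so λ ≡ 13.
  x = λ² - 16 - 12 = 169 - 28 ≡ 5; y = λ·(16 - 5) - 1 ≡ 6. → (5, 6)

(5, 6)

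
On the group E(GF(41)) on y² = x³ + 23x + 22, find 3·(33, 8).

(27, 21)

Write G = (33, 8).
Repeated addition: build up to 3G.
2G: tangent at (33, 8): λ = (3·33² + 23)/(2·8) ≡ 10/16. 16⁻¹ ≡ 18 (mod 41) since 16·18 = 288 ≡ 1, so λ ≡ 10·18 ≡ 16.
  x = λ² - 33 - 33 = 256 - 66 ≡ 26; y = λ·(33 - 26) - 8 ≡ 22. → (26, 22)
3G: (26, 22) + (33, 8). λ = (8 - 22)/(33 - 26) ≡ 27/7 mod 41. 7⁻¹ ≡ 6 (mod 41), so λ ≡ 39.
  x = λ² - 26 - 33 = 1521 - 59 ≡ 27; y = λ·(26 - 27) - 22 ≡ 21. → (27, 21)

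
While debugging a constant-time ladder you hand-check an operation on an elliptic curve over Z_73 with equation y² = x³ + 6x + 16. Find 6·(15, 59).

Write G = (15, 59).
Repeated addition: build up to 6G.
2G: tangent at (15, 59): λ = (3·15² + 6)/(2·59) ≡ 24/45. 45⁻¹ ≡ 13 (mod 73), so λ ≡ 24·13 ≡ 20.
  x = λ² - 15 - 15 = 400 - 30 ≡ 5; y = λ·(15 - 5) - 59 ≡ 68. → (5, 68)
3G: (5, 68) + (15, 59). λ = (59 - 68)/(15 - 5) ≡ 64/10 mod 73. 10⁻¹ ≡ 22 (mod 73), so λ ≡ 21.
  x = λ² - 5 - 15 = 441 - 20 ≡ 56; y = λ·(5 - 56) - 68 ≡ 29. → (56, 29)
4G: (56, 29) + (15, 59). λ = (59 - 29)/(15 - 56) ≡ 30/32 mod 73. 32⁻¹ ≡ 16 (mod 73) since 32·16 = 512 ≡ 1, so λ ≡ 42.
  x = λ² - 56 - 15 = 1764 - 71 ≡ 14; y = λ·(56 - 14) - 29 ≡ 56. → (14, 56)
5G: (14, 56) + (15, 59). λ = (59 - 56)/(15 - 14) ≡ 3/1 mod 73. 1⁻¹ ≡ 1 (mod 73), so λ ≡ 3.
  x = λ² - 14 - 15 = 9 - 29 ≡ 53; y = λ·(14 - 53) - 56 ≡ 46. → (53, 46)
6G: (53, 46) + (15, 59). λ = (59 - 46)/(15 - 53) ≡ 13/35 mod 73. 35⁻¹ ≡ 48 (mod 73), so λ ≡ 40.
  x = λ² - 53 - 15 = 1600 - 68 ≡ 72; y = λ·(53 - 72) - 46 ≡ 70. → (72, 70)

(72, 70)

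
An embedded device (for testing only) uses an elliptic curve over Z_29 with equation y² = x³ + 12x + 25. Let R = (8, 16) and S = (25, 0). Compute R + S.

(8, 16) + (25, 0). λ = (0 - 16)/(25 - 8) ≡ 13/17 mod 29. 17⁻¹ ≡ 12 (mod 29) since 17·12 = 204 ≡ 1, so λ ≡ 11.
  x = λ² - 8 - 25 = 121 - 33 ≡ 1; y = λ·(8 - 1) - 16 ≡ 3. → (1, 3)

(1, 3)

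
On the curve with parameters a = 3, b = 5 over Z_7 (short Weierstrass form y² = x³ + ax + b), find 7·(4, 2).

O

Write Q = (4, 2).
Double-and-add on 7 = (111)₂. Start with Q = (4, 2) for the leading 1-bit.
double: tangent at (4, 2): λ = (3·4² + 3)/(2·2) ≡ 2/4. 4⁻¹ ≡ 2 (mod 7), so λ ≡ 2·2 ≡ 4.
  x = λ² - 4 - 4 = 16 - 8 ≡ 1; y = λ·(4 - 1) - 2 ≡ 3. → (1, 3)
add Q: (1, 3) + (4, 2). λ = (2 - 3)/(4 - 1) ≡ 6/3 mod 7. 3⁻¹ ≡ 5 (mod 7), so λ ≡ 2.
  x = λ² - 1 - 4 = 4 - 5 ≡ 6; y = λ·(1 - 6) - 3 ≡ 1. → (6, 1)
double: tangent at (6, 1): λ = (3·6² + 3)/(2·1) ≡ 6/2. 2⁻¹ ≡ 4 (mod 7), so λ ≡ 6·4 ≡ 3.
  x = λ² - 6 - 6 = 9 - 12 ≡ 4; y = λ·(6 - 4) - 1 ≡ 5. → (4, 5)
add Q: (4, 5) + (4, 2): same x and y₁ ≡ -y₂, so the sum is ∞.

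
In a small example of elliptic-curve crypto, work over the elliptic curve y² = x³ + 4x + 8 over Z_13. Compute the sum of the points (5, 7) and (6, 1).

(5, 7) + (6, 1). λ = (1 - 7)/(6 - 5) ≡ 7/1 mod 13. 1⁻¹ ≡ 1 (mod 13), so λ ≡ 7.
  x = λ² - 5 - 6 = 49 - 11 ≡ 12; y = λ·(5 - 12) - 7 ≡ 9. → (12, 9)

(12, 9)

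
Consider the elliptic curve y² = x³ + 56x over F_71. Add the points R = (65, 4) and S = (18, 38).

(26, 69)

(65, 4) + (18, 38). λ = (38 - 4)/(18 - 65) ≡ 34/24 mod 71. 24⁻¹ ≡ 3 (mod 71) since 24·3 = 72 ≡ 1, so λ ≡ 31.
  x = λ² - 65 - 18 = 961 - 83 ≡ 26; y = λ·(65 - 26) - 4 ≡ 69. → (26, 69)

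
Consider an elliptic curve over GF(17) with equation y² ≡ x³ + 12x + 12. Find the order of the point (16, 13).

2P: tangent at (16, 13): λ = (3·16² + 12)/(2·13) ≡ 15/9. 9⁻¹ ≡ 2 (mod 17) since 9·2 = 18 ≡ 1, so λ ≡ 15·2 ≡ 13.
  x = λ² - 16 - 16 = 169 - 32 ≡ 1; y = λ·(16 - 1) - 13 ≡ 12. → (1, 12)
3P: (1, 12) + (16, 13). λ = (13 - 12)/(16 - 1) ≡ 1/15 mod 17. 15⁻¹ ≡ 8 (mod 17), so λ ≡ 8.
  x = λ² - 1 - 16 = 64 - 17 ≡ 13; y = λ·(1 - 13) - 12 ≡ 11. → (13, 11)
4P: (13, 11) + (16, 13). λ = (13 - 11)/(16 - 13) ≡ 2/3 mod 17. 3⁻¹ ≡ 6 (mod 17), so λ ≡ 12.
  x = λ² - 13 - 16 = 144 - 29 ≡ 13; y = λ·(13 - 13) - 11 ≡ 6. → (13, 6)
5P: (13, 6) + (16, 13). λ = (13 - 6)/(16 - 13) ≡ 7/3 mod 17. 3⁻¹ ≡ 6 (mod 17), so λ ≡ 8.
  x = λ² - 13 - 16 = 64 - 29 ≡ 1; y = λ·(13 - 1) - 6 ≡ 5. → (1, 5)
6P: (1, 5) + (16, 13). λ = (13 - 5)/(16 - 1) ≡ 8/15 mod 17. 15⁻¹ ≡ 8 (mod 17), so λ ≡ 13.
  x = λ² - 1 - 16 = 169 - 17 ≡ 16; y = λ·(1 - 16) - 5 ≡ 4. → (16, 4)
7P: (16, 4) + (16, 13): same x and y₁ ≡ -y₂, so the sum is O.
7P = O, so the order is 7.

7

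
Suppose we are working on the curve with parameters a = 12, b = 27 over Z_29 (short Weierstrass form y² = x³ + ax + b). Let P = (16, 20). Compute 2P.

tangent at (16, 20): λ = (3·16² + 12)/(2·20) ≡ 26/11. 11⁻¹ ≡ 8 (mod 29) since 11·8 = 88 ≡ 1, so λ ≡ 26·8 ≡ 5.
  x = λ² - 16 - 16 = 25 - 32 ≡ 22; y = λ·(16 - 22) - 20 ≡ 8. → (22, 8)

(22, 8)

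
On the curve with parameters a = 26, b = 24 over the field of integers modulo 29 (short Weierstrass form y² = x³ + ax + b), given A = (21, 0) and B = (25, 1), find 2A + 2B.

First 2A:
Repeated addition: build up to 2A.
2A: (21, 0) + (21, 0): same x and y₁ ≡ -y₂, so the sum is ∞.
2A = ∞.
Next 2B:
Repeated addition: build up to 2B.
2B: tangent at (25, 1): λ = (3·25² + 26)/(2·1) ≡ 16/2. 2⁻¹ ≡ 15 (mod 29), so λ ≡ 16·15 ≡ 8.
  x = λ² - 25 - 25 = 64 - 50 ≡ 14; y = λ·(25 - 14) - 1 ≡ 0. → (14, 0)
2B = (14, 0).
Finally 2A + 2B:
∞ + (14, 0) = (14, 0) (identity).

(14, 0)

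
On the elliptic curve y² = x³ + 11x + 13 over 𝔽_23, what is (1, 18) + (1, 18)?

(11, 19)

tangent at (1, 18): λ = (3·1² + 11)/(2·18) ≡ 14/13. 13⁻¹ ≡ 16 (mod 23) since 13·16 = 208 ≡ 1, so λ ≡ 14·16 ≡ 17.
  x = λ² - 1 - 1 = 289 - 2 ≡ 11; y = λ·(1 - 11) - 18 ≡ 19. → (11, 19)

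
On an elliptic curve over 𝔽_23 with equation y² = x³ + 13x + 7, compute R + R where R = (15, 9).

tangent at (15, 9): λ = (3·15² + 13)/(2·9) ≡ 21/18. 18⁻¹ ≡ 9 (mod 23) since 18·9 = 162 ≡ 1, so λ ≡ 21·9 ≡ 5.
  x = λ² - 15 - 15 = 25 - 30 ≡ 18; y = λ·(15 - 18) - 9 ≡ 22. → (18, 22)

(18, 22)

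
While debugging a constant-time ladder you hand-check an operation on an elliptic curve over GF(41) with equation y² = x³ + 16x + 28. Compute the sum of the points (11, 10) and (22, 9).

(28, 40)

(11, 10) + (22, 9). λ = (9 - 10)/(22 - 11) ≡ 40/11 mod 41. 11⁻¹ ≡ 15 (mod 41) since 11·15 = 165 ≡ 1, so λ ≡ 26.
  x = λ² - 11 - 22 = 676 - 33 ≡ 28; y = λ·(11 - 28) - 10 ≡ 40. → (28, 40)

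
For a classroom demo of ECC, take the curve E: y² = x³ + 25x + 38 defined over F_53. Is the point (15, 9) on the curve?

y² = 9² ≡ 28; x³ + 25x + 38 = 3788 ≡ 25 (mod 53). 28 ≠ 25.

no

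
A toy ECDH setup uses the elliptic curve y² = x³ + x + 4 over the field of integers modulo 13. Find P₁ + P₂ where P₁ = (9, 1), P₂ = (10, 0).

(9, 1) + (10, 0). λ = (0 - 1)/(10 - 9) ≡ 12/1 mod 13. 1⁻¹ ≡ 1 (mod 13), so λ ≡ 12.
  x = λ² - 9 - 10 = 144 - 19 ≡ 8; y = λ·(9 - 8) - 1 ≡ 11. → (8, 11)

(8, 11)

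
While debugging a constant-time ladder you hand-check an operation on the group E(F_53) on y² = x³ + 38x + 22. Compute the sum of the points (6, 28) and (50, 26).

(35, 48)

(6, 28) + (50, 26). λ = (26 - 28)/(50 - 6) ≡ 51/44 mod 53. 44⁻¹ ≡ 47 (mod 53) since 44·47 = 2068 ≡ 1, so λ ≡ 12.
  x = λ² - 6 - 50 = 144 - 56 ≡ 35; y = λ·(6 - 35) - 28 ≡ 48. → (35, 48)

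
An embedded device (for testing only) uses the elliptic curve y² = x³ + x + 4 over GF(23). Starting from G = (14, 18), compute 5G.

Double-and-add on 5 = (101)₂. Start with G = (14, 18) for the leading 1-bit.
double: tangent at (14, 18): λ = (3·14² + 1)/(2·18) ≡ 14/13. 13⁻¹ ≡ 16 (mod 23) since 13·16 = 208 ≡ 1, so λ ≡ 14·16 ≡ 17.
  x = λ² - 14 - 14 = 289 - 28 ≡ 8; y = λ·(14 - 8) - 18 ≡ 15. → (8, 15)
double: tangent at (8, 15): λ = (3·8² + 1)/(2·15) ≡ 9/7. 7⁻¹ ≡ 10 (mod 23), so λ ≡ 9·10 ≡ 21.
  x = λ² - 8 - 8 = 441 - 16 ≡ 11; y = λ·(8 - 11) - 15 ≡ 14. → (11, 14)
add G: (11, 14) + (14, 18). λ = (18 - 14)/(14 - 11) ≡ 4/3 mod 23. 3⁻¹ ≡ 8 (mod 23) since 3·8 = 24 ≡ 1, so λ ≡ 9.
  x = λ² - 11 - 14 = 81 - 25 ≡ 10; y = λ·(11 - 10) - 14 ≡ 18. → (10, 18)

(10, 18)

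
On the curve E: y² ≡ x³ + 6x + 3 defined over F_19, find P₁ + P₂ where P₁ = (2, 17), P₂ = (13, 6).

(5, 5)

(2, 17) + (13, 6). λ = (6 - 17)/(13 - 2) ≡ 8/11 mod 19. 11⁻¹ ≡ 7 (mod 19) since 11·7 = 77 ≡ 1, so λ ≡ 18.
  x = λ² - 2 - 13 = 324 - 15 ≡ 5; y = λ·(2 - 5) - 17 ≡ 5. → (5, 5)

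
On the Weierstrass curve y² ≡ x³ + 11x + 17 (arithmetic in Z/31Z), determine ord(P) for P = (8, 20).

10

2P: tangent at (8, 20): λ = (3·8² + 11)/(2·20) ≡ 17/9. 9⁻¹ ≡ 7 (mod 31), so λ ≡ 17·7 ≡ 26.
  x = λ² - 8 - 8 = 676 - 16 ≡ 9; y = λ·(8 - 9) - 20 ≡ 16. → (9, 16)
3P: (9, 16) + (8, 20). λ = (20 - 16)/(8 - 9) ≡ 4/30 mod 31. 30⁻¹ ≡ 30 (mod 31), so λ ≡ 27.
  x = λ² - 9 - 8 = 729 - 17 ≡ 30; y = λ·(9 - 30) - 16 ≡ 6. → (30, 6)
4P: (30, 6) + (8, 20). λ = (20 - 6)/(8 - 30) ≡ 14/9 mod 31. 9⁻¹ ≡ 7 (mod 31) since 9·7 = 63 ≡ 1, so λ ≡ 5.
  x = λ² - 30 - 8 = 25 - 38 ≡ 18; y = λ·(30 - 18) - 6 ≡ 23. → (18, 23)
5P: (18, 23) + (8, 20). λ = (20 - 23)/(8 - 18) ≡ 28/21 mod 31. 21⁻¹ ≡ 3 (mod 31) since 21·3 = 63 ≡ 1, so λ ≡ 22.
  x = λ² - 18 - 8 = 484 - 26 ≡ 24; y = λ·(18 - 24) - 23 ≡ 0. → (24, 0)
6P: (24, 0) + (8, 20). λ = (20 - 0)/(8 - 24) ≡ 20/15 mod 31. 15⁻¹ ≡ 29 (mod 31), so λ ≡ 22.
  x = λ² - 24 - 8 = 484 - 32 ≡ 18; y = λ·(24 - 18) - 0 ≡ 8. → (18, 8)
7P: (18, 8) + (8, 20). λ = (20 - 8)/(8 - 18) ≡ 12/21 mod 31. 21⁻¹ ≡ 3 (mod 31), so λ ≡ 5.
  x = λ² - 18 - 8 = 25 - 26 ≡ 30; y = λ·(18 - 30) - 8 ≡ 25. → (30, 25)
8P: (30, 25) + (8, 20). λ = (20 - 25)/(8 - 30) ≡ 26/9 mod 31. 9⁻¹ ≡ 7 (mod 31), so λ ≡ 27.
  x = λ² - 30 - 8 = 729 - 38 ≡ 9; y = λ·(30 - 9) - 25 ≡ 15. → (9, 15)
9P: (9, 15) + (8, 20). λ = (20 - 15)/(8 - 9) ≡ 5/30 mod 31. 30⁻¹ ≡ 30 (mod 31) since 30·30 = 900 ≡ 1, so λ ≡ 26.
  x = λ² - 9 - 8 = 676 - 17 ≡ 8; y = λ·(9 - 8) - 15 ≡ 11. → (8, 11)
10P: (8, 11) + (8, 20): same x and y₁ ≡ -y₂, so the sum is O.
10P = O, so the order is 10.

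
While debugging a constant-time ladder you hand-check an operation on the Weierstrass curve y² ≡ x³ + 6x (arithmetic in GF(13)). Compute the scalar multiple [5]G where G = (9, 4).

Double-and-add on 5 = (101)₂. Start with G = (9, 4) for the leading 1-bit.
double: tangent at (9, 4): λ = (3·9² + 6)/(2·4) ≡ 2/8. 8⁻¹ ≡ 5 (mod 13) since 8·5 = 40 ≡ 1, so λ ≡ 2·5 ≡ 10.
  x = λ² - 9 - 9 = 100 - 18 ≡ 4; y = λ·(9 - 4) - 4 ≡ 7. → (4, 7)
double: tangent at (4, 7): λ = (3·4² + 6)/(2·7) ≡ 2/1. 1⁻¹ ≡ 1 (mod 13), so λ ≡ 2·1 ≡ 2.
  x = λ² - 4 - 4 = 4 - 8 ≡ 9; y = λ·(4 - 9) - 7 ≡ 9. → (9, 9)
add G: (9, 9) + (9, 4): same x and y₁ ≡ -y₂, so the sum is ∞.

O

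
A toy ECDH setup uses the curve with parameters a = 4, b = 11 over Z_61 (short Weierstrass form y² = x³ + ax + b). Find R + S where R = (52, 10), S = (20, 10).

(50, 51)

(52, 10) + (20, 10). λ = (10 - 10)/(20 - 52) ≡ 0/29 mod 61. 29⁻¹ ≡ 40 (mod 61), so λ ≡ 0.
  x = λ² - 52 - 20 = 0 - 72 ≡ 50; y = λ·(52 - 50) - 10 ≡ 51. → (50, 51)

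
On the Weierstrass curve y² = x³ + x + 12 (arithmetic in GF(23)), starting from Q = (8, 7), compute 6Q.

Double-and-add on 6 = (110)₂. Start with Q = (8, 7) for the leading 1-bit.
double: tangent at (8, 7): λ = (3·8² + 1)/(2·7) ≡ 9/14. 14⁻¹ ≡ 5 (mod 23), so λ ≡ 9·5 ≡ 22.
  x = λ² - 8 - 8 = 484 - 16 ≡ 8; y = λ·(8 - 8) - 7 ≡ 16. → (8, 16)
add Q: (8, 16) + (8, 7): same x and y₁ ≡ -y₂, so the sum is O.
double: O + O = O (identity).

O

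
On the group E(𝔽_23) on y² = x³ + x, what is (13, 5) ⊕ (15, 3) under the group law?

(19, 1)

(13, 5) + (15, 3). λ = (3 - 5)/(15 - 13) ≡ 21/2 mod 23. 2⁻¹ ≡ 12 (mod 23), so λ ≡ 22.
  x = λ² - 13 - 15 = 484 - 28 ≡ 19; y = λ·(13 - 19) - 5 ≡ 1. → (19, 1)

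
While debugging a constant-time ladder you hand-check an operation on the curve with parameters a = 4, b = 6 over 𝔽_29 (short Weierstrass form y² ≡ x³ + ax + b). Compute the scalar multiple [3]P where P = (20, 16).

(8, 17)

Repeated addition: build up to 3P.
2P: tangent at (20, 16): λ = (3·20² + 4)/(2·16) ≡ 15/3. 3⁻¹ ≡ 10 (mod 29), so λ ≡ 15·10 ≡ 5.
  x = λ² - 20 - 20 = 25 - 40 ≡ 14; y = λ·(20 - 14) - 16 ≡ 14. → (14, 14)
3P: (14, 14) + (20, 16). λ = (16 - 14)/(20 - 14) ≡ 2/6 mod 29. 6⁻¹ ≡ 5 (mod 29) since 6·5 = 30 ≡ 1, so λ ≡ 10.
  x = λ² - 14 - 20 = 100 - 34 ≡ 8; y = λ·(14 - 8) - 14 ≡ 17. → (8, 17)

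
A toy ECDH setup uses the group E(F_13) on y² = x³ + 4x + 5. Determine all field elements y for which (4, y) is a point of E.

none

x³ + 4x + 5 = 85 ≡ 7 (mod 13).
7 is a non-residue mod 13; no y exists.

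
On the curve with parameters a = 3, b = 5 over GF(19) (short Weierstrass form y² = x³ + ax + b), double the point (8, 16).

(0, 9)

tangent at (8, 16): λ = (3·8² + 3)/(2·16) ≡ 5/13. 13⁻¹ ≡ 3 (mod 19), so λ ≡ 5·3 ≡ 15.
  x = λ² - 8 - 8 = 225 - 16 ≡ 0; y = λ·(8 - 0) - 16 ≡ 9. → (0, 9)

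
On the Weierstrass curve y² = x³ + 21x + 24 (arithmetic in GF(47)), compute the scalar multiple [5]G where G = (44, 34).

Repeated addition: build up to 5G.
2G: tangent at (44, 34): λ = (3·44² + 21)/(2·34) ≡ 1/21. 21⁻¹ ≡ 9 (mod 47), so λ ≡ 1·9 ≡ 9.
  x = λ² - 44 - 44 = 81 - 88 ≡ 40; y = λ·(44 - 40) - 34 ≡ 2. → (40, 2)
3G: (40, 2) + (44, 34). λ = (34 - 2)/(44 - 40) ≡ 32/4 mod 47. 4⁻¹ ≡ 12 (mod 47), so λ ≡ 8.
  x = λ² - 40 - 44 = 64 - 84 ≡ 27; y = λ·(40 - 27) - 2 ≡ 8. → (27, 8)
4G: (27, 8) + (44, 34). λ = (34 - 8)/(44 - 27) ≡ 26/17 mod 47. 17⁻¹ ≡ 36 (mod 47), so λ ≡ 43.
  x = λ² - 27 - 44 = 1849 - 71 ≡ 39; y = λ·(27 - 39) - 8 ≡ 40. → (39, 40)
5G: (39, 40) + (44, 34). λ = (34 - 40)/(44 - 39) ≡ 41/5 mod 47. 5⁻¹ ≡ 19 (mod 47) since 5·19 = 95 ≡ 1, so λ ≡ 27.
  x = λ² - 39 - 44 = 729 - 83 ≡ 35; y = λ·(39 - 35) - 40 ≡ 21. → (35, 21)

(35, 21)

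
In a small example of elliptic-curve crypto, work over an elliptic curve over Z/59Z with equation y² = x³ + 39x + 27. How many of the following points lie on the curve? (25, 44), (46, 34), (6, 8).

2

(25, 44): 44² ≡ 48, rhs ≡ 48 → on.
(46, 34): 34² ≡ 35, rhs ≡ 37 → off.
(6, 8): 8² ≡ 5, rhs ≡ 5 → on.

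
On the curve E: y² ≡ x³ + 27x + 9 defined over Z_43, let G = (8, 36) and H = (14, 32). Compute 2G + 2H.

First 2G:
Repeated addition: build up to 2G.
2G: tangent at (8, 36): λ = (3·8² + 27)/(2·36) ≡ 4/29. 29⁻¹ ≡ 3 (mod 43), so λ ≡ 4·3 ≡ 12.
  x = λ² - 8 - 8 = 144 - 16 ≡ 42; y = λ·(8 - 42) - 36 ≡ 29. → (42, 29)
2G = (42, 29).
Next 2H:
Repeated addition: build up to 2H.
2H: tangent at (14, 32): λ = (3·14² + 27)/(2·32) ≡ 13/21. 21⁻¹ ≡ 41 (mod 43) since 21·41 = 861 ≡ 1, so λ ≡ 13·41 ≡ 17.
  x = λ² - 14 - 14 = 289 - 28 ≡ 3; y = λ·(14 - 3) - 32 ≡ 26. → (3, 26)
2H = (3, 26).
Finally 2G + 2H:
(42, 29) + (3, 26). λ = (26 - 29)/(3 - 42) ≡ 40/4 mod 43. 4⁻¹ ≡ 11 (mod 43) since 4·11 = 44 ≡ 1, so λ ≡ 10.
  x = λ² - 42 - 3 = 100 - 45 ≡ 12; y = λ·(42 - 12) - 29 ≡ 13. → (12, 13)

(12, 13)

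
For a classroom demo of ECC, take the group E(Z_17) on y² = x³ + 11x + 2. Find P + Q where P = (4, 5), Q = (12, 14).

(4, 5) + (12, 14). λ = (14 - 5)/(12 - 4) ≡ 9/8 mod 17. 8⁻¹ ≡ 15 (mod 17) since 8·15 = 120 ≡ 1, so λ ≡ 16.
  x = λ² - 4 - 12 = 256 - 16 ≡ 2; y = λ·(4 - 2) - 5 ≡ 10. → (2, 10)

(2, 10)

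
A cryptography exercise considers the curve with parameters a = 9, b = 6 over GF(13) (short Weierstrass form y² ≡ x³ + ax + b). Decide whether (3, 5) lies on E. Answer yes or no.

y² = 5² ≡ 12; x³ + 9x + 6 = 60 ≡ 8 (mod 13). 12 ≠ 8.

no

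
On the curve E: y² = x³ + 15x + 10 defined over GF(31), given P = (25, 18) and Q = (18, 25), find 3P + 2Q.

First 3P:
Repeated addition: build up to 3P.
2P: tangent at (25, 18): λ = (3·25² + 15)/(2·18) ≡ 30/5. 5⁻¹ ≡ 25 (mod 31), so λ ≡ 30·25 ≡ 6.
  x = λ² - 25 - 25 = 36 - 50 ≡ 17; y = λ·(25 - 17) - 18 ≡ 30. → (17, 30)
3P: (17, 30) + (25, 18). λ = (18 - 30)/(25 - 17) ≡ 19/8 mod 31. 8⁻¹ ≡ 4 (mod 31), so λ ≡ 14.
  x = λ² - 17 - 25 = 196 - 42 ≡ 30; y = λ·(17 - 30) - 30 ≡ 5. → (30, 5)
3P = (30, 5).
Next 2Q:
Repeated addition: build up to 2Q.
2Q: tangent at (18, 25): λ = (3·18² + 15)/(2·25) ≡ 26/19. 19⁻¹ ≡ 18 (mod 31), so λ ≡ 26·18 ≡ 3.
  x = λ² - 18 - 18 = 9 - 36 ≡ 4; y = λ·(18 - 4) - 25 ≡ 17. → (4, 17)
2Q = (4, 17).
Finally 3P + 2Q:
(30, 5) + (4, 17). λ = (17 - 5)/(4 - 30) ≡ 12/5 mod 31. 5⁻¹ ≡ 25 (mod 31) since 5·25 = 125 ≡ 1, so λ ≡ 21.
  x = λ² - 30 - 4 = 441 - 34 ≡ 4; y = λ·(30 - 4) - 5 ≡ 14. → (4, 14)

(4, 14)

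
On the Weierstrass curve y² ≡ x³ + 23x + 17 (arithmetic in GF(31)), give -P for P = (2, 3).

(2, 28)

-(2, 3) = (2, -3 mod 31) = (2, 28).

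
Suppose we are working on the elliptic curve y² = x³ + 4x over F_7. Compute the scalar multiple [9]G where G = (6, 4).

(6, 4)

Repeated addition: build up to 9G.
2G: tangent at (6, 4): λ = (3·6² + 4)/(2·4) ≡ 0/1. 1⁻¹ ≡ 1 (mod 7), so λ ≡ 0·1 ≡ 0.
  x = λ² - 6 - 6 = 0 - 12 ≡ 2; y = λ·(6 - 2) - 4 ≡ 3. → (2, 3)
3G: (2, 3) + (6, 4). λ = (4 - 3)/(6 - 2) ≡ 1/4 mod 7. 4⁻¹ ≡ 2 (mod 7) since 4·2 = 8 ≡ 1, so λ ≡ 2.
  x = λ² - 2 - 6 = 4 - 8 ≡ 3; y = λ·(2 - 3) - 3 ≡ 2. → (3, 2)
4G: (3, 2) + (6, 4). λ = (4 - 2)/(6 - 3) ≡ 2/3 mod 7. 3⁻¹ ≡ 5 (mod 7), so λ ≡ 3.
  x = λ² - 3 - 6 = 9 - 9 ≡ 0; y = λ·(3 - 0) - 2 ≡ 0. → (0, 0)
5G: (0, 0) + (6, 4). λ = (4 - 0)/(6 - 0) ≡ 4/6 mod 7. 6⁻¹ ≡ 6 (mod 7), so λ ≡ 3.
  x = λ² - 0 - 6 = 9 - 6 ≡ 3; y = λ·(0 - 3) - 0 ≡ 5. → (3, 5)
6G: (3, 5) + (6, 4). λ = (4 - 5)/(6 - 3) ≡ 6/3 mod 7. 3⁻¹ ≡ 5 (mod 7) since 3·5 = 15 ≡ 1, so λ ≡ 2.
  x = λ² - 3 - 6 = 4 - 9 ≡ 2; y = λ·(3 - 2) - 5 ≡ 4. → (2, 4)
7G: (2, 4) + (6, 4). λ = (4 - 4)/(6 - 2) ≡ 0/4 mod 7. 4⁻¹ ≡ 2 (mod 7), so λ ≡ 0.
  x = λ² - 2 - 6 = 0 - 8 ≡ 6; y = λ·(2 - 6) - 4 ≡ 3. → (6, 3)
8G: (6, 3) + (6, 4): same x and y₁ ≡ -y₂, so the sum is ∞.
9G: ∞ + (6, 4) = (6, 4) (identity).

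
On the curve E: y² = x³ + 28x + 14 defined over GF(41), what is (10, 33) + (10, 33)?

tangent at (10, 33): λ = (3·10² + 28)/(2·33) ≡ 0/25. 25⁻¹ ≡ 23 (mod 41), so λ ≡ 0·23 ≡ 0.
  x = λ² - 10 - 10 = 0 - 20 ≡ 21; y = λ·(10 - 21) - 33 ≡ 8. → (21, 8)

(21, 8)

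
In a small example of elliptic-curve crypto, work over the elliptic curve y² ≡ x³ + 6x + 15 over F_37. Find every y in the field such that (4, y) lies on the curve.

x³ + 6x + 15 = 103 ≡ 29 (mod 37).
29 is a non-residue mod 37; no y exists.

none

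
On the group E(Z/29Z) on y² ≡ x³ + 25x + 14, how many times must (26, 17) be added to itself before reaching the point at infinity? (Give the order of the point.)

2P: tangent at (26, 17): λ = (3·26² + 25)/(2·17) ≡ 23/5. 5⁻¹ ≡ 6 (mod 29), so λ ≡ 23·6 ≡ 22.
  x = λ² - 26 - 26 = 484 - 52 ≡ 26; y = λ·(26 - 26) - 17 ≡ 12. → (26, 12)
3P: (26, 12) + (26, 17): same x and y₁ ≡ -y₂, so the sum is the point at infinity.
3P = the point at infinity, so the order is 3.

3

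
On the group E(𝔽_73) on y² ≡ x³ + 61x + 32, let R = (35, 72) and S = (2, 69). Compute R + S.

(35, 72) + (2, 69). λ = (69 - 72)/(2 - 35) ≡ 70/40 mod 73. 40⁻¹ ≡ 42 (mod 73), so λ ≡ 20.
  x = λ² - 35 - 2 = 400 - 37 ≡ 71; y = λ·(35 - 71) - 72 ≡ 11. → (71, 11)

(71, 11)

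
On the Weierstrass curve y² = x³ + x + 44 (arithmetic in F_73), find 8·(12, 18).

(31, 3)

Write Q = (12, 18).
Double-and-add on 8 = (1000)₂. Start with Q = (12, 18) for the leading 1-bit.
double: tangent at (12, 18): λ = (3·12² + 1)/(2·18) ≡ 68/36. 36⁻¹ ≡ 71 (mod 73), so λ ≡ 68·71 ≡ 10.
  x = λ² - 12 - 12 = 100 - 24 ≡ 3; y = λ·(12 - 3) - 18 ≡ 72. → (3, 72)
double: tangent at (3, 72): λ = (3·3² + 1)/(2·72) ≡ 28/71. 71⁻¹ ≡ 36 (mod 73) since 71·36 = 2556 ≡ 1, so λ ≡ 28·36 ≡ 59.
  x = λ² - 3 - 3 = 3481 - 6 ≡ 44; y = λ·(3 - 44) - 72 ≡ 64. → (44, 64)
double: tangent at (44, 64): λ = (3·44² + 1)/(2·64) ≡ 42/55. 55⁻¹ ≡ 4 (mod 73), so λ ≡ 42·4 ≡ 22.
  x = λ² - 44 - 44 = 484 - 88 ≡ 31; y = λ·(44 - 31) - 64 ≡ 3. → (31, 3)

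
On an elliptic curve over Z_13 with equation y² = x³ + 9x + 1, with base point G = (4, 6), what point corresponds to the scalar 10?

Repeated addition: build up to 10G.
2G: tangent at (4, 6): λ = (3·4² + 9)/(2·6) ≡ 5/12. 12⁻¹ ≡ 12 (mod 13) since 12·12 = 144 ≡ 1, so λ ≡ 5·12 ≡ 8.
  x = λ² - 4 - 4 = 64 - 8 ≡ 4; y = λ·(4 - 4) - 6 ≡ 7. → (4, 7)
3G: (4, 7) + (4, 6): same x and y₁ ≡ -y₂, so the sum is O.
4G: O + (4, 6) = (4, 6) (identity).
5G: tangent at (4, 6): λ = (3·4² + 9)/(2·6) ≡ 5/12. 12⁻¹ ≡ 12 (mod 13) since 12·12 = 144 ≡ 1, so λ ≡ 5·12 ≡ 8.
  x = λ² - 4 - 4 = 64 - 8 ≡ 4; y = λ·(4 - 4) - 6 ≡ 7. → (4, 7)
6G: (4, 7) + (4, 6): same x and y₁ ≡ -y₂, so the sum is O.
7G: O + (4, 6) = (4, 6) (identity).
8G: tangent at (4, 6): λ = (3·4² + 9)/(2·6) ≡ 5/12. 12⁻¹ ≡ 12 (mod 13), so λ ≡ 5·12 ≡ 8.
  x = λ² - 4 - 4 = 64 - 8 ≡ 4; y = λ·(4 - 4) - 6 ≡ 7. → (4, 7)
9G: (4, 7) + (4, 6): same x and y₁ ≡ -y₂, so the sum is O.
10G: O + (4, 6) = (4, 6) (identity).

(4, 6)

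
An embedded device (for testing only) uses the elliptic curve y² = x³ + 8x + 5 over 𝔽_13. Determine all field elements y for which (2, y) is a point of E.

4, 9

x³ + 8x + 5 = 29 ≡ 3 (mod 13).
Square roots of 3 mod 13: 4 and 9 (since 4² = 16 ≡ 3).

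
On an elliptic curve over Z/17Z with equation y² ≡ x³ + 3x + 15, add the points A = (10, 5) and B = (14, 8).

(10, 5) + (14, 8). λ = (8 - 5)/(14 - 10) ≡ 3/4 mod 17. 4⁻¹ ≡ 13 (mod 17), so λ ≡ 5.
  x = λ² - 10 - 14 = 25 - 24 ≡ 1; y = λ·(10 - 1) - 5 ≡ 6. → (1, 6)

(1, 6)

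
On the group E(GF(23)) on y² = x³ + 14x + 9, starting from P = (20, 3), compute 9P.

(15, 12)

Repeated addition: build up to 9P.
2P: tangent at (20, 3): λ = (3·20² + 14)/(2·3) ≡ 18/6. 6⁻¹ ≡ 4 (mod 23), so λ ≡ 18·4 ≡ 3.
  x = λ² - 20 - 20 = 9 - 40 ≡ 15; y = λ·(20 - 15) - 3 ≡ 12. → (15, 12)
3P: (15, 12) + (20, 3). λ = (3 - 12)/(20 - 15) ≡ 14/5 mod 23. 5⁻¹ ≡ 14 (mod 23) since 5·14 = 70 ≡ 1, so λ ≡ 12.
  x = λ² - 15 - 20 = 144 - 35 ≡ 17; y = λ·(15 - 17) - 12 ≡ 10. → (17, 10)
4P: (17, 10) + (20, 3). λ = (3 - 10)/(20 - 17) ≡ 16/3 mod 23. 3⁻¹ ≡ 8 (mod 23) since 3·8 = 24 ≡ 1, so λ ≡ 13.
  x = λ² - 17 - 20 = 169 - 37 ≡ 17; y = λ·(17 - 17) - 10 ≡ 13. → (17, 13)
5P: (17, 13) + (20, 3). λ = (3 - 13)/(20 - 17) ≡ 13/3 mod 23. 3⁻¹ ≡ 8 (mod 23), so λ ≡ 12.
  x = λ² - 17 - 20 = 144 - 37 ≡ 15; y = λ·(17 - 15) - 13 ≡ 11. → (15, 11)
6P: (15, 11) + (20, 3). λ = (3 - 11)/(20 - 15) ≡ 15/5 mod 23. 5⁻¹ ≡ 14 (mod 23), so λ ≡ 3.
  x = λ² - 15 - 20 = 9 - 35 ≡ 20; y = λ·(15 - 20) - 11 ≡ 20. → (20, 20)
7P: (20, 20) + (20, 3): same x and y₁ ≡ -y₂, so the sum is 𝒪.
8P: 𝒪 + (20, 3) = (20, 3) (identity).
9P: tangent at (20, 3): λ = (3·20² + 14)/(2·3) ≡ 18/6. 6⁻¹ ≡ 4 (mod 23) since 6·4 = 24 ≡ 1, so λ ≡ 18·4 ≡ 3.
  x = λ² - 20 - 20 = 9 - 40 ≡ 15; y = λ·(20 - 15) - 3 ≡ 12. → (15, 12)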